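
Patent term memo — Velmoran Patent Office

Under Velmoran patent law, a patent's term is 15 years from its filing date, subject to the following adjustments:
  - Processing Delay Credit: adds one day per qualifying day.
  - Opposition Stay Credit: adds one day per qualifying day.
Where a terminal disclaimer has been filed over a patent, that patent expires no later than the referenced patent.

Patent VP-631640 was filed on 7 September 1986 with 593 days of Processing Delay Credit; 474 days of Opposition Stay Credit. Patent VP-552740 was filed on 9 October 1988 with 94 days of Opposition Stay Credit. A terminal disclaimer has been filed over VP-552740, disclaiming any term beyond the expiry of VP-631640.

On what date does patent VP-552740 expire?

Natural term of VP-552740:
  Base: filing + 15 years → 9 October 2003.
  Opposition Stay Credit: +94 days → 11 January 2004.
Expiry of referenced patent VP-631640:
  Base: filing + 15 years → 7 September 2001.
  Processing Delay Credit: +593 days → 23 April 2003.
  Opposition Stay Credit: +474 days → 9 August 2004.
Terminal disclaimer: VP-552740 expires on the earlier of 11 January 2004 and 9 August 2004.

January 11, 2004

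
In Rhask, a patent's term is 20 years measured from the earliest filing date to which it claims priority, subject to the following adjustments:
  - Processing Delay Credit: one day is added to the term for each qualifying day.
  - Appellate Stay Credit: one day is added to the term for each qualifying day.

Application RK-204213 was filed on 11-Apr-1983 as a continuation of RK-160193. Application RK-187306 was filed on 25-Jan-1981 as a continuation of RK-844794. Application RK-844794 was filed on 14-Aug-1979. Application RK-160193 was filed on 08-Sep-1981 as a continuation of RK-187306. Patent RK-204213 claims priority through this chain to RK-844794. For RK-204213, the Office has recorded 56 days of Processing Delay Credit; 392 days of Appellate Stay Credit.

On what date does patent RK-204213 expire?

2000-11-04

Earliest priority filing: 14 August 1979.
Base term: 14 August 1979 + 20 years → 14 August 1999.
Processing Delay Credit: +56 days → 9 October 1999.
Appellate Stay Credit: +392 days → 4 November 2000.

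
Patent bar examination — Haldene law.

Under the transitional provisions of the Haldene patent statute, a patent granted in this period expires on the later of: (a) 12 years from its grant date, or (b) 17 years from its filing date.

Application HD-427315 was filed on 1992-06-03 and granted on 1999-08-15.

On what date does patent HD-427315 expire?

2011-08-15

(a) grant + 12 years → 15 August 2011.
(b) filing + 17 years → 3 June 2009.
Later of the two: 15 August 2011.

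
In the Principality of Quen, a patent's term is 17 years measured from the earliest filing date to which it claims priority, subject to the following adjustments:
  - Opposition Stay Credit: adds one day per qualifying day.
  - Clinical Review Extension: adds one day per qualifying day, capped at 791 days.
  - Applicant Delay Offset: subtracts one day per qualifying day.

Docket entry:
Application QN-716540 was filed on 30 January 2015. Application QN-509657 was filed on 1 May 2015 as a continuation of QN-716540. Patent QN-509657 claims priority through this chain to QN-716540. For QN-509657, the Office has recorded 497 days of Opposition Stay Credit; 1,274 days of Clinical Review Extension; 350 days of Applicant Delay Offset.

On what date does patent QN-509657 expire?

2034-08-25

Earliest priority filing: 30 January 2015.
Base term: 30 January 2015 + 17 years → 30 January 2032.
Opposition Stay Credit: +497 days → 10 June 2033.
Clinical Review Extension: 1274 days claimed exceeds the 791-day cap, so +791 days → 10 August 2035.
Applicant Delay Offset: −350 days → 25 August 2034.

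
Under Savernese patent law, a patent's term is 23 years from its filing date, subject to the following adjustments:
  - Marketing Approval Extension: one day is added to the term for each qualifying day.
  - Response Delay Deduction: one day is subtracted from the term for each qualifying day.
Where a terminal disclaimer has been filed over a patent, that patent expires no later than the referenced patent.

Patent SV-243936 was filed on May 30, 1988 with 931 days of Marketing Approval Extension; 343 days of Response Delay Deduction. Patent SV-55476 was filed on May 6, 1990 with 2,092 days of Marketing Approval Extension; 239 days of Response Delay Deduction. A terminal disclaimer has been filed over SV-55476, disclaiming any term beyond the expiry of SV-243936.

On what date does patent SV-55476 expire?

January 7, 2013

Natural term of SV-55476:
  Base: filing + 23 years → 6 May 2013.
  Marketing Approval Extension: +2092 days → 27 January 2019.
  Response Delay Deduction: −239 days → 2 June 2018.
Expiry of referenced patent SV-243936:
  Base: filing + 23 years → 30 May 2011.
  Marketing Approval Extension: +931 days → 16 December 2013.
  Response Delay Deduction: −343 days → 7 January 2013.
Terminal disclaimer: SV-55476 expires on the earlier of 2 June 2018 and 7 January 2013.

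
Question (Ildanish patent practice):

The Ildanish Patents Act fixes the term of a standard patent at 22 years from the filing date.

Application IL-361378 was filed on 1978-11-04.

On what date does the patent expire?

2000-11-04

Filing date + 22 years → 4 November 2000.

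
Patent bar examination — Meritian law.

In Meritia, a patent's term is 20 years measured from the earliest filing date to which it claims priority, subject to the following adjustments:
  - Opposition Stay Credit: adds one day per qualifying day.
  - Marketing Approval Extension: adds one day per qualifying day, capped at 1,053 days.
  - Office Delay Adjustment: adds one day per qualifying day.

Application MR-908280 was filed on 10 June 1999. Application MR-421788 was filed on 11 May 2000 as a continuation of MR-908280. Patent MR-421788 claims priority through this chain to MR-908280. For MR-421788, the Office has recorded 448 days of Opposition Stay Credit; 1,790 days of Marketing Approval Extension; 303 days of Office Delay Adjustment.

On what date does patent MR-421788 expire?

Earliest priority filing: 10 June 1999.
Base term: 10 June 1999 + 20 years → 10 June 2019.
Opposition Stay Credit: +448 days → 31 August 2020.
Marketing Approval Extension: 1790 days claimed exceeds the 1053-day cap, so +1053 days → 20 July 2023.
Office Delay Adjustment: +303 days → 18 May 2024.

2024-05-18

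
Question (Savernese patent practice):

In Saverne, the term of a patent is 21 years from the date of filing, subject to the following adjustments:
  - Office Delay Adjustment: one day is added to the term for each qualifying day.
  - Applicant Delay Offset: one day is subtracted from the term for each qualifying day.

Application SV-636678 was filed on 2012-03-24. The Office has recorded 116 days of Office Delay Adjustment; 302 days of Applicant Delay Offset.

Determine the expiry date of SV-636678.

Base term: filing date + 21 years → 24 March 2033.
Office Delay Adjustment: +116 days → 18 July 2033.
Applicant Delay Offset: −302 days → 19 September 2032.

2032-09-19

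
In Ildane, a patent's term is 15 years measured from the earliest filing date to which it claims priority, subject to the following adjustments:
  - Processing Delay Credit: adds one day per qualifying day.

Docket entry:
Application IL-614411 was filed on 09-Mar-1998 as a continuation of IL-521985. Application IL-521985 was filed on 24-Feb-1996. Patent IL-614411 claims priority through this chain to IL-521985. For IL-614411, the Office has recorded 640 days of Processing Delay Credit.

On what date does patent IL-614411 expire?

Earliest priority filing: 24 February 1996.
Base term: 24 February 1996 + 15 years → 24 February 2011.
Processing Delay Credit: +640 days → 25 November 2012.

November 25, 2012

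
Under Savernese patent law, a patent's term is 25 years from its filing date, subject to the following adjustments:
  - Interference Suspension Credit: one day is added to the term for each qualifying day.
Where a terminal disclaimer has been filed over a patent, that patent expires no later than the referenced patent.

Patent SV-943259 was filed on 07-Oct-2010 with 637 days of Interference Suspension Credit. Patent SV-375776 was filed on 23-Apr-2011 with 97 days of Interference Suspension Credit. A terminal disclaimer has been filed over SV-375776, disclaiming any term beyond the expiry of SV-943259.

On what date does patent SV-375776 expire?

Natural term of SV-375776:
  Base: filing + 25 years → 23 April 2036.
  Interference Suspension Credit: +97 days → 29 July 2036.
Expiry of referenced patent SV-943259:
  Base: filing + 25 years → 7 October 2035.
  Interference Suspension Credit: +637 days → 5 July 2037.
Terminal disclaimer: SV-375776 expires on the earlier of 29 July 2036 and 5 July 2037.

July 29, 2036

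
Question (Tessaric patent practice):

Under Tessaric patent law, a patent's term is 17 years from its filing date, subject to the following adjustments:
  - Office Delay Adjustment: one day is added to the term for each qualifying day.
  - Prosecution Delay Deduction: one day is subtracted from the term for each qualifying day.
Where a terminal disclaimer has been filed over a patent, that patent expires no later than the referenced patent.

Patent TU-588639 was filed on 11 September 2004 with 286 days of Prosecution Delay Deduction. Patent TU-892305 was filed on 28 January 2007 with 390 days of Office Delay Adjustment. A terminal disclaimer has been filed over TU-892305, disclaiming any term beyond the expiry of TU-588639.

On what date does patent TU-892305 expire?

2020-11-29

Natural term of TU-892305:
  Base: filing + 17 years → 28 January 2024.
  Office Delay Adjustment: +390 days → 21 February 2025.
Expiry of referenced patent TU-588639:
  Base: filing + 17 years → 11 September 2021.
  Prosecution Delay Deduction: −286 days → 29 November 2020.
Terminal disclaimer: TU-892305 expires on the earlier of 21 February 2025 and 29 November 2020.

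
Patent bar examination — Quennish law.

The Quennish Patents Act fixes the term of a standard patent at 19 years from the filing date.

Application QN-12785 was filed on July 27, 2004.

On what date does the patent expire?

Filing date + 19 years → 27 July 2023.

2023-07-27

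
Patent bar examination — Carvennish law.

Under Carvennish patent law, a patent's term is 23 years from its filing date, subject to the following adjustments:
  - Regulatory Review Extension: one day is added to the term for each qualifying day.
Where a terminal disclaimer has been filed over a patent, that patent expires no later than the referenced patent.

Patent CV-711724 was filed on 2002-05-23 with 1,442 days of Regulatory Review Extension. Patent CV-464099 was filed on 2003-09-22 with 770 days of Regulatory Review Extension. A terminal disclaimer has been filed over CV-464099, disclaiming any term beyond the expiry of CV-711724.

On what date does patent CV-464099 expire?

2028-10-31

Natural term of CV-464099:
  Base: filing + 23 years → 22 September 2026.
  Regulatory Review Extension: +770 days → 31 October 2028.
Expiry of referenced patent CV-711724:
  Base: filing + 23 years → 23 May 2025.
  Regulatory Review Extension: +1442 days → 4 May 2029.
Terminal disclaimer: CV-464099 expires on the earlier of 31 October 2028 and 4 May 2029.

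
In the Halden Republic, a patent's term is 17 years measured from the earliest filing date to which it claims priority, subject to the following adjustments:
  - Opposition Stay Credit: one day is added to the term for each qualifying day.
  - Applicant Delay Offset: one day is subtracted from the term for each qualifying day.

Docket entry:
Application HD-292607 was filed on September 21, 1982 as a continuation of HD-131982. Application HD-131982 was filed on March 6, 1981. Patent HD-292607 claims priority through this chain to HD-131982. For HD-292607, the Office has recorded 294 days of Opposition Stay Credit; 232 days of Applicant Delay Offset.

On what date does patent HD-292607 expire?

May 7, 1998

Earliest priority filing: 6 March 1981.
Base term: 6 March 1981 + 17 years → 6 March 1998.
Opposition Stay Credit: +294 days → 25 December 1998.
Applicant Delay Offset: −232 days → 7 May 1998.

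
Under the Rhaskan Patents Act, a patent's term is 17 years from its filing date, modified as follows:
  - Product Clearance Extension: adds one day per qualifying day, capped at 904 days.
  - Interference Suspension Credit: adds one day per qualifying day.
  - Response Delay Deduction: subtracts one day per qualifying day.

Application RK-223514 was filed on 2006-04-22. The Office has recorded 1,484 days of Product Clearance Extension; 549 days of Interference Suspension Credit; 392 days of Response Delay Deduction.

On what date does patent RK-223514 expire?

March 18, 2026

Base term: filing date + 17 years → 22 April 2023.
Product Clearance Extension: 1484 days claimed exceeds the 904-day cap, so +904 days → 12 October 2025.
Interference Suspension Credit: +549 days → 14 April 2027.
Response Delay Deduction: −392 days → 18 March 2026.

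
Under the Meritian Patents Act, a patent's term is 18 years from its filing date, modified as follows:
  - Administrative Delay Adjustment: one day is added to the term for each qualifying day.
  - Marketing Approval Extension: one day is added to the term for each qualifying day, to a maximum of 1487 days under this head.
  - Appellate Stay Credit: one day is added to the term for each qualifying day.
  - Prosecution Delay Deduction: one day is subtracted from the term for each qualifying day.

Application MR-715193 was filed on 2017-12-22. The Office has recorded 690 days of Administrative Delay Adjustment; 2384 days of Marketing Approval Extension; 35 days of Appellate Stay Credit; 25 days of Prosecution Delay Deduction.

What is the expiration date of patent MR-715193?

December 17, 2041

Base term: filing date + 18 years → 22 December 2035.
Administrative Delay Adjustment: +690 days → 11 November 2037.
Marketing Approval Extension: 2384 days claimed exceeds the 1487-day cap, so +1487 days → 7 December 2041.
Appellate Stay Credit: +35 days → 11 January 2042.
Prosecution Delay Deduction: −25 days → 17 December 2041.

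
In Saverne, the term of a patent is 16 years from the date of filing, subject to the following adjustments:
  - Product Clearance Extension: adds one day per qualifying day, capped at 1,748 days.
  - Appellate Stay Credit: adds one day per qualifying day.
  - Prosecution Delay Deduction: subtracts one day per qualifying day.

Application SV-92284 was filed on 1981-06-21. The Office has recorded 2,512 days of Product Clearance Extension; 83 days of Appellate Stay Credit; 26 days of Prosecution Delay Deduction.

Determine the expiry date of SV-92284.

2002-05-31

Base term: filing date + 16 years → 21 June 1997.
Product Clearance Extension: 2512 days claimed exceeds the 1748-day cap, so +1748 days → 4 April 2002.
Appellate Stay Credit: +83 days → 26 June 2002.
Prosecution Delay Deduction: −26 days → 31 May 2002.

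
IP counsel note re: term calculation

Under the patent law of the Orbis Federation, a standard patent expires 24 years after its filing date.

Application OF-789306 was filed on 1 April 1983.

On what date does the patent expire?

Filing date + 24 years → 1 April 2007.

2007-04-01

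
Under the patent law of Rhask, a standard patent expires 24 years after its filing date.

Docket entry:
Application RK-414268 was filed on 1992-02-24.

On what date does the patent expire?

2016-02-24

Filing date + 24 years → 24 February 2016.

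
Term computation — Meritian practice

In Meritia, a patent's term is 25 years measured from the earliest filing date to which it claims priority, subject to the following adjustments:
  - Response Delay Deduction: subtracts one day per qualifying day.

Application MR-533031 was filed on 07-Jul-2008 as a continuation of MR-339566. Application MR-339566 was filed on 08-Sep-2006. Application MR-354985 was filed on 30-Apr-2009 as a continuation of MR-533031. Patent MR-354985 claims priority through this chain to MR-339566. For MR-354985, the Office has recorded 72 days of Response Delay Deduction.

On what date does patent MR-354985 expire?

Earliest priority filing: 8 September 2006.
Base term: 8 September 2006 + 25 years → 8 September 2031.
Response Delay Deduction: −72 days → 28 June 2031.

June 28, 2031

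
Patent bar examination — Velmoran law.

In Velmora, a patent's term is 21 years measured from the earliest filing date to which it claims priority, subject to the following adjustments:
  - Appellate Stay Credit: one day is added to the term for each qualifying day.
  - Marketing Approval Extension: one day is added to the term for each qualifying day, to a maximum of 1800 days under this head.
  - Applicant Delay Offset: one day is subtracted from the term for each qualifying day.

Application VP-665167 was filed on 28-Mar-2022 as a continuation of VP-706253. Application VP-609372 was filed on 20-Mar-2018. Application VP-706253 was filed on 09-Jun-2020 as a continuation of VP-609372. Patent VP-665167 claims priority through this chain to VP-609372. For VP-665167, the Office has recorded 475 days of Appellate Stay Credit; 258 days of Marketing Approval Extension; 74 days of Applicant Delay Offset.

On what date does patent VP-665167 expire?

2041-01-07

Earliest priority filing: 20 March 2018.
Base term: 20 March 2018 + 21 years → 20 March 2039.
Appellate Stay Credit: +475 days → 7 July 2040.
Marketing Approval Extension: 258 days (within the 1800-day cap) → +258 days → 22 March 2041.
Applicant Delay Offset: −74 days → 7 January 2041.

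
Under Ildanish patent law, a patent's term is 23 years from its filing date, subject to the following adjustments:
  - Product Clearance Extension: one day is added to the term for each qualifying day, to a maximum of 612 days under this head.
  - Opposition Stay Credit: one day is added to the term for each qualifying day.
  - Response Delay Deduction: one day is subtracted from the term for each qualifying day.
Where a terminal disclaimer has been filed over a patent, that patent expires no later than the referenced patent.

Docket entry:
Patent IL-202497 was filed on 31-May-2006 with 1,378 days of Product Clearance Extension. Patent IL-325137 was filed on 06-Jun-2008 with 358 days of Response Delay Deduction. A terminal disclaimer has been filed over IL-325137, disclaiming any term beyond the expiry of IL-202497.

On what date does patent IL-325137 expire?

Natural term of IL-325137:
  Base: filing + 23 years → 6 June 2031.
  Response Delay Deduction: −358 days → 13 June 2030.
Expiry of referenced patent IL-202497:
  Base: filing + 23 years → 31 May 2029.
  Product Clearance Extension: 1378 days claimed exceeds the 612-day cap, so +612 days → 2 February 2031.
Terminal disclaimer: IL-325137 expires on the earlier of 13 June 2030 and 2 February 2031.

June 13, 2030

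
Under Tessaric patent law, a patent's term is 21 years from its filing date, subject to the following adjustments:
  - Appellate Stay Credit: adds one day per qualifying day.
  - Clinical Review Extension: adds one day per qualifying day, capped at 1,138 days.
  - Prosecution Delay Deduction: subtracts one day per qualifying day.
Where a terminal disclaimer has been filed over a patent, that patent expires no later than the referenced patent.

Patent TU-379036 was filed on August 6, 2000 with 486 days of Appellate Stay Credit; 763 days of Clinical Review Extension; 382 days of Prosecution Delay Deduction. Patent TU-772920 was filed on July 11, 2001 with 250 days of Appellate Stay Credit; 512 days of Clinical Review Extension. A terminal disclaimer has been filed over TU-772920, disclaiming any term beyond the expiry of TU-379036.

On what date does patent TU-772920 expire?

December 21, 2023

Natural term of TU-772920:
  Base: filing + 21 years → 11 July 2022.
  Appellate Stay Credit: +250 days → 18 March 2023.
  Clinical Review Extension: 512 days (within the 1138-day cap) → +512 days → 11 August 2024.
Expiry of referenced patent TU-379036:
  Base: filing + 21 years → 6 August 2021.
  Appellate Stay Credit: +486 days → 5 December 2022.
  Clinical Review Extension: 763 days (within the 1138-day cap) → +763 days → 6 January 2025.
  Prosecution Delay Deduction: −382 days → 21 December 2023.
Terminal disclaimer: TU-772920 expires on the earlier of 11 August 2024 and 21 December 2023.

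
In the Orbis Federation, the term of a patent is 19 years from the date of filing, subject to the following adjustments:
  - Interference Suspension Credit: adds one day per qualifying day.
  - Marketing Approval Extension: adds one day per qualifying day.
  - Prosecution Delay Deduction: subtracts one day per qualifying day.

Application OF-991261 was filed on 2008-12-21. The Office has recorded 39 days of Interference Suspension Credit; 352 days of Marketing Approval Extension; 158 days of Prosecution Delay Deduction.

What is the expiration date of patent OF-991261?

Base term: filing date + 19 years → 21 December 2027.
Interference Suspension Credit: +39 days → 29 January 2028.
Marketing Approval Extension: +352 days → 15 January 2029.
Prosecution Delay Deduction: −158 days → 10 August 2028.

2028-08-10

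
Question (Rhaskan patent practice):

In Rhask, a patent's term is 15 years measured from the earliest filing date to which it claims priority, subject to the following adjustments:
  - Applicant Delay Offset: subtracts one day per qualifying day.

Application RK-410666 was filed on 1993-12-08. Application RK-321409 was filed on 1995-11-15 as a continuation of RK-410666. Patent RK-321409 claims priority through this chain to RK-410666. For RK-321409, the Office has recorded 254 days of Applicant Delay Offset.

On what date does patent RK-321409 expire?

March 29, 2008

Earliest priority filing: 8 December 1993.
Base term: 8 December 1993 + 15 years → 8 December 2008.
Applicant Delay Offset: −254 days → 29 March 2008.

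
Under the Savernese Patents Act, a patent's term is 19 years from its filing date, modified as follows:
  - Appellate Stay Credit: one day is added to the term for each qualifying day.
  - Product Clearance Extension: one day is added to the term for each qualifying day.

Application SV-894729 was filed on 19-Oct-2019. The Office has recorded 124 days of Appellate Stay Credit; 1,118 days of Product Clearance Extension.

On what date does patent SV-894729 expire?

Base term: filing date + 19 years → 19 October 2038.
Appellate Stay Credit: +124 days → 20 February 2039.
Product Clearance Extension: +1118 days → 14 March 2042.

March 14, 2042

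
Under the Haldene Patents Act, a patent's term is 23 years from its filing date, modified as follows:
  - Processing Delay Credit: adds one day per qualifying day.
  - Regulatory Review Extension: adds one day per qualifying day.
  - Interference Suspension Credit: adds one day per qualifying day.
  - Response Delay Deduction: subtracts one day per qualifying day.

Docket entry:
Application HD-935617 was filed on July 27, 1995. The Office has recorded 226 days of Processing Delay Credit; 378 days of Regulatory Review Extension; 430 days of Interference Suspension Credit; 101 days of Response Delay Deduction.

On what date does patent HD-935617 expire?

Base term: filing date + 23 years → 27 July 2018.
Processing Delay Credit: +226 days → 10 March 2019.
Regulatory Review Extension: +378 days → 22 March 2020.
Interference Suspension Credit: +430 days → 26 May 2021.
Response Delay Deduction: −101 days → 14 February 2021.

February 14, 2021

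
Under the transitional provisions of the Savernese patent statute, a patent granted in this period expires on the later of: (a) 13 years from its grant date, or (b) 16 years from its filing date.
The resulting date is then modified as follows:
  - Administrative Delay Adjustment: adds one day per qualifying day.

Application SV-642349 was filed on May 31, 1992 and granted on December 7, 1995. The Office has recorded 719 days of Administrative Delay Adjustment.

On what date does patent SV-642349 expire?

2010-11-26

(a) grant + 13 years → 7 December 2008.
(b) filing + 16 years → 31 May 2008.
Later of the two: 7 December 2008.
Administrative Delay Adjustment: +719 days → 26 November 2010.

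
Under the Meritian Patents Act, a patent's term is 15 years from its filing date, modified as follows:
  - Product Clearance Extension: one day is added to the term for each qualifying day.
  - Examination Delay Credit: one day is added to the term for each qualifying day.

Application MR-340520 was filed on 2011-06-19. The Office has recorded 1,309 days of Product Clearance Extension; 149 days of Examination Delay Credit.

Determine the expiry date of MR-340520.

Base term: filing date + 15 years → 19 June 2026.
Product Clearance Extension: +1309 days → 18 January 2030.
Examination Delay Credit: +149 days → 16 June 2030.

June 16, 2030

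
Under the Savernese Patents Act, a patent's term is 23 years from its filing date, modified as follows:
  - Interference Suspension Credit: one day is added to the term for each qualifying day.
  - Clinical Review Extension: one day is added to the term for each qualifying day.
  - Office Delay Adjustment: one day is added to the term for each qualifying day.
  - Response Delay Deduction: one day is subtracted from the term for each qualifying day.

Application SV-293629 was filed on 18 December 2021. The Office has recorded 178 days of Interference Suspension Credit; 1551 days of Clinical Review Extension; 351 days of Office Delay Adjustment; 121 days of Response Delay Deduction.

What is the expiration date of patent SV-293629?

April 30, 2050

Base term: filing date + 23 years → 18 December 2044.
Interference Suspension Credit: +178 days → 14 June 2045.
Clinical Review Extension: +1551 days → 12 September 2049.
Office Delay Adjustment: +351 days → 29 August 2050.
Response Delay Deduction: −121 days → 30 April 2050.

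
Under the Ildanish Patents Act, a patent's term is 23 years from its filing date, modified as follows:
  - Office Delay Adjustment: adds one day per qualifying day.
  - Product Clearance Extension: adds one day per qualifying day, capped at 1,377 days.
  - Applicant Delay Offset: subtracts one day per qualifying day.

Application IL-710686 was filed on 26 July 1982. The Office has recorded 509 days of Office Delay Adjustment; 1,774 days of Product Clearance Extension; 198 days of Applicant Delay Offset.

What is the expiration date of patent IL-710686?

March 10, 2010

Base term: filing date + 23 years → 26 July 2005.
Office Delay Adjustment: +509 days → 17 December 2006.
Product Clearance Extension: 1774 days claimed exceeds the 1377-day cap, so +1377 days → 24 September 2010.
Applicant Delay Offset: −198 days → 10 March 2010.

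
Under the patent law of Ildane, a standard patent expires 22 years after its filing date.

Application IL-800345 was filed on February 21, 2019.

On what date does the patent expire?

2041-02-21

Filing date + 22 years → 21 February 2041.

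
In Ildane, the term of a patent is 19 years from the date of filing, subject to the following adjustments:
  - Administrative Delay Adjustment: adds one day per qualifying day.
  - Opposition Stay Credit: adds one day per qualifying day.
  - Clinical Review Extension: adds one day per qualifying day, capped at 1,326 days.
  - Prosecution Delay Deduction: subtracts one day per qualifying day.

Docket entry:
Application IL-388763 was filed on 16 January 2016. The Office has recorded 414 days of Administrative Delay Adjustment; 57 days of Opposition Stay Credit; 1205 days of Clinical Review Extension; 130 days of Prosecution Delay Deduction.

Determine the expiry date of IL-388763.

Base term: filing date + 19 years → 16 January 2035.
Administrative Delay Adjustment: +414 days → 5 March 2036.
Opposition Stay Credit: +57 days → 1 May 2036.
Clinical Review Extension: 1205 days (within the 1326-day cap) → +1205 days → 19 August 2039.
Prosecution Delay Deduction: −130 days → 11 April 2039.

2039-04-11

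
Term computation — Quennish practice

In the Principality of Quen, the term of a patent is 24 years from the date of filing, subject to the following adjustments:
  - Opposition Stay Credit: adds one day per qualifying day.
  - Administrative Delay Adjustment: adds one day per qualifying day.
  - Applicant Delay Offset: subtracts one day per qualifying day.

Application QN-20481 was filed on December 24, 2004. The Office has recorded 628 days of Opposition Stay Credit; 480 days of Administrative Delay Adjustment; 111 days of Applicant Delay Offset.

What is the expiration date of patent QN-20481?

Base term: filing date + 24 years → 24 December 2028.
Opposition Stay Credit: +628 days → 13 September 2030.
Administrative Delay Adjustment: +480 days → 6 January 2032.
Applicant Delay Offset: −111 days → 17 September 2031.

September 17, 2031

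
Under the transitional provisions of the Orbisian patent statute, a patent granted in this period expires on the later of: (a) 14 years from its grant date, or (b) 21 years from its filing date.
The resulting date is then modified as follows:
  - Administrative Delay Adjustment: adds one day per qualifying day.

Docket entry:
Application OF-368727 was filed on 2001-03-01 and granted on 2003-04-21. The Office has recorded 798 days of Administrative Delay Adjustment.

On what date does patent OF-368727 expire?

(a) grant + 14 years → 21 April 2017.
(b) filing + 21 years → 1 March 2022.
Later of the two: 1 March 2022.
Administrative Delay Adjustment: +798 days → 7 May 2024.

2024-05-07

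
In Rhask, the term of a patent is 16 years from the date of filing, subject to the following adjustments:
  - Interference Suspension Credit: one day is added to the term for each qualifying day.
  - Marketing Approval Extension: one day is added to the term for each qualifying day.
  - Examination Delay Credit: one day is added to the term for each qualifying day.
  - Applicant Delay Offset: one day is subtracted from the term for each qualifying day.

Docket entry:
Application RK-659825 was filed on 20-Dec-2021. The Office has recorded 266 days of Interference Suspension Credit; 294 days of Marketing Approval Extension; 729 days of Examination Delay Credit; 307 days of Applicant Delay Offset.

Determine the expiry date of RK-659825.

August 28, 2040

Base term: filing date + 16 years → 20 December 2037.
Interference Suspension Credit: +266 days → 12 September 2038.
Marketing Approval Extension: +294 days → 3 July 2039.
Examination Delay Credit: +729 days → 1 July 2041.
Applicant Delay Offset: −307 days → 28 August 2040.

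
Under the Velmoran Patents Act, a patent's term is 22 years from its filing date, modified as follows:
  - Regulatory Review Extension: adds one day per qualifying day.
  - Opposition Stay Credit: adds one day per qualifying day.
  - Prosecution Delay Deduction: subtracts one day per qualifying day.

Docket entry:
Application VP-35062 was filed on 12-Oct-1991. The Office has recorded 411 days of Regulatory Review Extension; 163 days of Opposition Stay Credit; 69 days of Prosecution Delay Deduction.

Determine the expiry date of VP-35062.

Base term: filing date + 22 years → 12 October 2013.
Regulatory Review Extension: +411 days → 27 November 2014.
Opposition Stay Credit: +163 days → 9 May 2015.
Prosecution Delay Deduction: −69 days → 1 March 2015.

March 1, 2015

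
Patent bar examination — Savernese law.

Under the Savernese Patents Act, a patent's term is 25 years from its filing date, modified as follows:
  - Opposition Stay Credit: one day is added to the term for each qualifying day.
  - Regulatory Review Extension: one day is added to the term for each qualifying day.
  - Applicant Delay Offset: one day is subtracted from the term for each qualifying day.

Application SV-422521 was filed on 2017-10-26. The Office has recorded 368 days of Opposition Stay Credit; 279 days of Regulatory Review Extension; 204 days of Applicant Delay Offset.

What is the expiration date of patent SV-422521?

Base term: filing date + 25 years → 26 October 2042.
Opposition Stay Credit: +368 days → 29 October 2043.
Regulatory Review Extension: +279 days → 3 August 2044.
Applicant Delay Offset: −204 days → 12 January 2044.

January 12, 2044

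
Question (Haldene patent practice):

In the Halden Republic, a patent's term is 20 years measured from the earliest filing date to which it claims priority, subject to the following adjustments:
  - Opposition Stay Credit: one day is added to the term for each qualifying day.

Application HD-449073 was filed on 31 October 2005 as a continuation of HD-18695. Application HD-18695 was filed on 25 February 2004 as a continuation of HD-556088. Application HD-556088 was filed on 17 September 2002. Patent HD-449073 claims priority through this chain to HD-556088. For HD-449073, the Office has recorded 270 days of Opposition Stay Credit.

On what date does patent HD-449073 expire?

June 14, 2023

Earliest priority filing: 17 September 2002.
Base term: 17 September 2002 + 20 years → 17 September 2022.
Opposition Stay Credit: +270 days → 14 June 2023.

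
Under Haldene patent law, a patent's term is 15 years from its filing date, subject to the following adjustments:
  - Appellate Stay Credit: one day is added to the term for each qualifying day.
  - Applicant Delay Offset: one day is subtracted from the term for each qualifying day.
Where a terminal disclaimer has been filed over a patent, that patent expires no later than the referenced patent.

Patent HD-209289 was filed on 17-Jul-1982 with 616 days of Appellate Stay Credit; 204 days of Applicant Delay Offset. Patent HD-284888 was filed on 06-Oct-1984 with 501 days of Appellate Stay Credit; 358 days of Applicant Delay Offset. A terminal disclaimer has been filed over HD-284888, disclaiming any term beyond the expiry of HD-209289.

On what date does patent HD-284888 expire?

September 2, 1998

Natural term of HD-284888:
  Base: filing + 15 years → 6 October 1999.
  Appellate Stay Credit: +501 days → 18 February 2001.
  Applicant Delay Offset: −358 days → 26 February 2000.
Expiry of referenced patent HD-209289:
  Base: filing + 15 years → 17 July 1997.
  Appellate Stay Credit: +616 days → 25 March 1999.
  Applicant Delay Offset: −204 days → 2 September 1998.
Terminal disclaimer: HD-284888 expires on the earlier of 26 February 2000 and 2 September 1998.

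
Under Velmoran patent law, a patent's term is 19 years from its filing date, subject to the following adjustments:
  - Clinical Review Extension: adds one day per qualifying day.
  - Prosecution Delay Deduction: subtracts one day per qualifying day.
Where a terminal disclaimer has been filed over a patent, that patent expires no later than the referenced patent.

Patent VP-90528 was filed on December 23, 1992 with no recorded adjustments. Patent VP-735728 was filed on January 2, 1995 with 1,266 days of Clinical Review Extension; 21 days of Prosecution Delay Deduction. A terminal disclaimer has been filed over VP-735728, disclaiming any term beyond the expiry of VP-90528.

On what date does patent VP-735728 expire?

Natural term of VP-735728:
  Base: filing + 19 years → 2 January 2014.
  Clinical Review Extension: +1266 days → 21 June 2017.
  Prosecution Delay Deduction: −21 days → 31 May 2017.
Expiry of referenced patent VP-90528:
  Base: filing + 19 years → 23 December 2011.
Terminal disclaimer: VP-735728 expires on the earlier of 31 May 2017 and 23 December 2011.

December 23, 2011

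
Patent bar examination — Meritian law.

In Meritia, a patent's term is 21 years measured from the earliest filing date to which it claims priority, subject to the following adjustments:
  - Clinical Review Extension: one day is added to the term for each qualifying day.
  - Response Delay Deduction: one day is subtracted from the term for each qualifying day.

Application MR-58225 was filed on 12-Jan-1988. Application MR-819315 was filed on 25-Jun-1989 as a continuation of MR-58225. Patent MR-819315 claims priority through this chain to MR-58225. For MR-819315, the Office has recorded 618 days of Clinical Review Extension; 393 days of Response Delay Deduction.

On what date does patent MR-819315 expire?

Earliest priority filing: 12 January 1988.
Base term: 12 January 1988 + 21 years → 12 January 2009.
Clinical Review Extension: +618 days → 22 September 2010.
Response Delay Deduction: −393 days → 25 August 2009.

2009-08-25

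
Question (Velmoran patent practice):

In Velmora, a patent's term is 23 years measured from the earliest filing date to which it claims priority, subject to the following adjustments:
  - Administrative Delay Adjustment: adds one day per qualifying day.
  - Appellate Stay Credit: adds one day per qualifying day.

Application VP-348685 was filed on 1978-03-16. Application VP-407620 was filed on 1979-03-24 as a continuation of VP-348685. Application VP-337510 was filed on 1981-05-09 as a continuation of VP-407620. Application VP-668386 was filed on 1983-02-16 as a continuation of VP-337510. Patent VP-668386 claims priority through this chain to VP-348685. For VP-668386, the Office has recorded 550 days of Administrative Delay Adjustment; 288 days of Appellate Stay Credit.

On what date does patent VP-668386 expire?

2003-07-02

Earliest priority filing: 16 March 1978.
Base term: 16 March 1978 + 23 years → 16 March 2001.
Administrative Delay Adjustment: +550 days → 17 September 2002.
Appellate Stay Credit: +288 days → 2 July 2003.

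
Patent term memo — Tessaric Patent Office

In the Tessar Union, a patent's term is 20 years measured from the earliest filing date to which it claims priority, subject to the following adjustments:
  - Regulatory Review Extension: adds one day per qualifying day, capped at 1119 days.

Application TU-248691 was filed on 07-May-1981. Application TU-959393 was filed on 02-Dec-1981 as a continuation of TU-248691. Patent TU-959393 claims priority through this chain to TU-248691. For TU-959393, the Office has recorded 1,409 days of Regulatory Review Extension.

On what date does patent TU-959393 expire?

Earliest priority filing: 7 May 1981.
Base term: 7 May 1981 + 20 years → 7 May 2001.
Regulatory Review Extension: 1409 days claimed exceeds the 1119-day cap, so +1119 days → 30 May 2004.

May 30, 2004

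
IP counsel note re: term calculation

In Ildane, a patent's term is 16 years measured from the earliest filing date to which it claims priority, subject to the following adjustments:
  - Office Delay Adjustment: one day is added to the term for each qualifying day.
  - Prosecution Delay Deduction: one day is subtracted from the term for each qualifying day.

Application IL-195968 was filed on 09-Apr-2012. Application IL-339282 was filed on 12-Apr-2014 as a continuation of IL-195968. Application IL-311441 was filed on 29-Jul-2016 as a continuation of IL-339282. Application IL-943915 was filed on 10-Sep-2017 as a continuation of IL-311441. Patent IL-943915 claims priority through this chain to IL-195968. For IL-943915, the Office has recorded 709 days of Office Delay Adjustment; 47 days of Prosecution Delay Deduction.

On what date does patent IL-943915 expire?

January 31, 2030

Earliest priority filing: 9 April 2012.
Base term: 9 April 2012 + 16 years → 9 April 2028.
Office Delay Adjustment: +709 days → 19 March 2030.
Prosecution Delay Deduction: −47 days → 31 January 2030.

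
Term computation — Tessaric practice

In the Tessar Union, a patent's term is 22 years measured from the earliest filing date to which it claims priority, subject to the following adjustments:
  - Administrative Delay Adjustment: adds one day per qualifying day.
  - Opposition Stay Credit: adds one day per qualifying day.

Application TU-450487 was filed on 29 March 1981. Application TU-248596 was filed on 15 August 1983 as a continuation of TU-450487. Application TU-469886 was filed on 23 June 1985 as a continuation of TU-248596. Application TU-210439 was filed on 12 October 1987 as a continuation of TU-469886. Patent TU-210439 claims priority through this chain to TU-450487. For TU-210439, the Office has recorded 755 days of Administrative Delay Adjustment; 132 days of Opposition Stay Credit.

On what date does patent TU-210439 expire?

September 1, 2005

Earliest priority filing: 29 March 1981.
Base term: 29 March 1981 + 22 years → 29 March 2003.
Administrative Delay Adjustment: +755 days → 22 April 2005.
Opposition Stay Credit: +132 days → 1 September 2005.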